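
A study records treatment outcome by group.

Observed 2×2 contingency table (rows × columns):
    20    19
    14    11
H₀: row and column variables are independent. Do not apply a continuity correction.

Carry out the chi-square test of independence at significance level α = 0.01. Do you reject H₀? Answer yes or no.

Row totals [39, 25], col totals [34, 30], n=64
χ² = (20−20.72)²/20.72 + (19−18.28)²/18.28 + (14−13.28)²/13.28 + (11−11.72)²/11.72 = 0.1362
df = 1
p-value (upper-tail) = 0.71212
At α=0.01: p ≥ α → fail to reject H₀

reject H₀: no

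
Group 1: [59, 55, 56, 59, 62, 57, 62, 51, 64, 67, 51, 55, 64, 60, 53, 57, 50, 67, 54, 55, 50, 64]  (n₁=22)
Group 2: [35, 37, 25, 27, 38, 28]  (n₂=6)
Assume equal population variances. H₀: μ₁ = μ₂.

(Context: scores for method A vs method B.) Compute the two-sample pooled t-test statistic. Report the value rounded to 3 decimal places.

test statistic = 10.457

x̄₁=57.818, s₁=5.378, n₁=22
x̄₂=31.667, s₂=5.645, n₂=6
s_p² = [21·5.378² + 5·5.645²]/26 = 29.4848
SE = √(s_p²·(1/22+1/6)) = 2.5009
t = (57.818−31.667)/2.5009 = 10.4570
df = 26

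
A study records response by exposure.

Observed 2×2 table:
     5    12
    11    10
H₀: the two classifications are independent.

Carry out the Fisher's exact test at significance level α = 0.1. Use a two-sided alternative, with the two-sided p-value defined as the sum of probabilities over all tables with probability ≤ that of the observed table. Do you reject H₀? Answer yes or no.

reject H₀: no

Margins: r₁=17, r₂=21, c₁=16, c₂=22, n=38
p_obs = C(17,5)·C(21,11)/C(38,16); sum pmf over tables with pmf ≤ p_obs
p-value (two-sided) = 0.19716
At α=0.1: p ≥ α → fail to reject H₀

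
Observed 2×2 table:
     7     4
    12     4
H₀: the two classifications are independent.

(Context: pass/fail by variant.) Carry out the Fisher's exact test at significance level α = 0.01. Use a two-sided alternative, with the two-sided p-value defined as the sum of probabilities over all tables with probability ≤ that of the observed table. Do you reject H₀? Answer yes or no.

reject H₀: no

Margins: r₁=11, r₂=16, c₁=19, c₂=8, n=27
p_obs = C(11,7)·C(16,12)/C(27,19); sum pmf over tables with pmf ≤ p_obs
p-value (two-sided) = 0.67536
At α=0.01: p ≥ α → fail to reject H₀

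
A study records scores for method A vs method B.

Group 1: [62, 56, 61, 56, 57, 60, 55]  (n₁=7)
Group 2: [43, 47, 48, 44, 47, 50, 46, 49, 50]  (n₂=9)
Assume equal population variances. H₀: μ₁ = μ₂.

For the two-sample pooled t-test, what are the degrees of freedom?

degrees of freedom = 14

df = n₁ + n₂ − 2 = 7 + 9 − 2 = 14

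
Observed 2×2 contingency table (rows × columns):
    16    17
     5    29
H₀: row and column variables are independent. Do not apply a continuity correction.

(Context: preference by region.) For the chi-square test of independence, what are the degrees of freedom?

df = (r−1)(c−1) = (2−1)·(2−1) = 1

degrees of freedom = 1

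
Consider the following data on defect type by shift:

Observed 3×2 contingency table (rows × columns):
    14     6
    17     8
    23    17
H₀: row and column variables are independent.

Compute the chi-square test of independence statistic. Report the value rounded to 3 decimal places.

Row totals [20, 25, 40], col totals [54, 31], n=85
χ² = (14−12.71)²/12.71 + (6−7.29)²/7.29 + (17−15.88)²/15.88 + (8−9.12)²/9.12 + (23−25.41)²/25.41 + (17−14.59)²/14.59 = 1.2047
df = 2

test statistic = 1.205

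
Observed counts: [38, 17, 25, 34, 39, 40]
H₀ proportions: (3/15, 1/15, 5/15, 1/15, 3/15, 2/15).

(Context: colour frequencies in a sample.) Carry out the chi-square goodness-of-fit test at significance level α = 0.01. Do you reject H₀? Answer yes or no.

reject H₀: yes

n = 193; E_i = n·p_i = [38.60, 12.87, 64.33, 12.87, 38.60, 25.73]
χ² = (38−38.60)²/38.60 + (17−12.87)²/12.87 + (25−64.33)²/64.33 + (34−12.87)²/12.87 + (39−38.60)²/38.60 + (40−25.73)²/25.73 = 68.0104
df = 5
p-value (upper-tail) = 0.00000
At α=0.01: p < α → reject H₀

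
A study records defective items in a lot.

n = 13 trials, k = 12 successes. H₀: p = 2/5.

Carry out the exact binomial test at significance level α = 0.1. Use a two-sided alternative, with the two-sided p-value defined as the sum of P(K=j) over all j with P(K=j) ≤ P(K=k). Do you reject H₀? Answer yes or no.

reject H₀: yes

Exact binomial: n=13, k=12, p₀=2/5=0.4000
P(X=j) = C(n,j)·p₀^j·(1−p₀)^(n−j); p = Σ P(X=j) over j with P(X=j) ≤ P(X=12)
p-value (two-sided) = 0.00014
At α=0.1: p < α → reject H₀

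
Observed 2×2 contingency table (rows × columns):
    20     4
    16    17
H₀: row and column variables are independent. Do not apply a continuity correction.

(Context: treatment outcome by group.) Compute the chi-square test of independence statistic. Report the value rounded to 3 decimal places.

Row totals [24, 33], col totals [36, 21], n=57
χ² = (20−15.16)²/15.16 + (4−8.84)²/8.84 + (16−20.84)²/20.84 + (17−12.16)²/12.16 = 7.2518
df = 1

test statistic = 7.252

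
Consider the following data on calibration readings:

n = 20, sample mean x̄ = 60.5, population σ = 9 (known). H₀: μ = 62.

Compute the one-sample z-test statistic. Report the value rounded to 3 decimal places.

SE = σ/√n = 9/√20 = 2.0125
z = (x̄−μ₀)/SE = (60.5−62)/2.0125 = -0.7454

test statistic = -0.745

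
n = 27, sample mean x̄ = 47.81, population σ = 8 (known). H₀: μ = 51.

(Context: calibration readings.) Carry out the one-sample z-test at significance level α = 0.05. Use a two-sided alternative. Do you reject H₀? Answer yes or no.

reject H₀: yes

SE = σ/√n = 8/√27 = 1.5396
z = (x̄−μ₀)/SE = (47.81−51)/1.5396 = -2.0720
p-value (two-sided) = 0.03827
At α=0.05: p < α → reject H₀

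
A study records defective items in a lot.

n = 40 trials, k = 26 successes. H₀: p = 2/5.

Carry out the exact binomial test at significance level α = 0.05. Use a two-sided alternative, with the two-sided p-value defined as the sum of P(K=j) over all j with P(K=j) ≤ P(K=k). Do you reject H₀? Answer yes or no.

Exact binomial: n=40, k=26, p₀=2/5=0.4000
P(X=j) = C(n,j)·p₀^j·(1−p₀)^(n−j); p = Σ P(X=j) over j with P(X=j) ≤ P(X=26)
p-value (two-sided) = 0.00182
At α=0.05: p < α → reject H₀

reject H₀: yes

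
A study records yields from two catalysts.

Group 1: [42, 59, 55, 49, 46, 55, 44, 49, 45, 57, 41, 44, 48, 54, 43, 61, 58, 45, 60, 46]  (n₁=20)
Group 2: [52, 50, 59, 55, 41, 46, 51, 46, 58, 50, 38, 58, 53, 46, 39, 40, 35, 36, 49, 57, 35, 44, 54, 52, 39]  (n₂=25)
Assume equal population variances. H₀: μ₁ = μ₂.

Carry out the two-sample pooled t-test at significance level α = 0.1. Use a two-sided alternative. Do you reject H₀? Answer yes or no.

reject H₀: no

x̄₁=50.050, s₁=6.629, n₁=20
x̄₂=47.320, s₂=7.734, n₂=25
s_p² = [19·6.629² + 24·7.734²]/43 = 52.7998
SE = √(s_p²·(1/20+1/25)) = 2.1799
t = (50.050−47.320)/2.1799 = 1.2523
df = 43
p-value (two-sided) = 0.21721
At α=0.1: p ≥ α → fail to reject H₀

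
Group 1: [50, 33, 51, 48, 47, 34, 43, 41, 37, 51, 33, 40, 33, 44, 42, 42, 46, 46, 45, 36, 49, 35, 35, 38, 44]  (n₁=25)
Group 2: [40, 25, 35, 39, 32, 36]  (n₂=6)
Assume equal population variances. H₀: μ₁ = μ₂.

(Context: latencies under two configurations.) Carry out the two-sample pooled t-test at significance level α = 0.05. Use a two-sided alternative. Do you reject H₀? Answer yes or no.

x̄₁=41.720, s₁=6.024, n₁=25
x̄₂=34.500, s₂=5.468, n₂=6
s_p² = [24·6.024² + 5·5.468²]/29 = 35.1910
SE = √(s_p²·(1/25+1/6)) = 2.6968
t = (41.720−34.500)/2.6968 = 2.6772
df = 29
p-value (two-sided) = 0.01209
At α=0.05: p < α → reject H₀

reject H₀: yes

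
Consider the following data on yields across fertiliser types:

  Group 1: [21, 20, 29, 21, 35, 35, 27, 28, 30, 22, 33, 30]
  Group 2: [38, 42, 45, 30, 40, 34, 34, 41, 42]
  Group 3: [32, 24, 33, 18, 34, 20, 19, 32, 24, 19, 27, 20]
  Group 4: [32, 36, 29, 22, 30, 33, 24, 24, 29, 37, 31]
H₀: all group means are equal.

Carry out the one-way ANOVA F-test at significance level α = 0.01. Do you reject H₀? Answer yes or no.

Group means [27.58, 38.44, 25.17, 29.73], grand mean 29.682
SSB = Σnᵢ(x̄ᵢ−x̄)² = 988.558; SSW = ΣΣ(x−x̄ᵢ)² = 1172.987
MSB = 988.558/3 = 329.5194; MSW = 1172.987/40 = 29.3247
F = MSB/MSW = 11.2369
df = (3, 40)
p-value (upper-tail) = 0.00002
At α=0.01: p < α → reject H₀

reject H₀: yes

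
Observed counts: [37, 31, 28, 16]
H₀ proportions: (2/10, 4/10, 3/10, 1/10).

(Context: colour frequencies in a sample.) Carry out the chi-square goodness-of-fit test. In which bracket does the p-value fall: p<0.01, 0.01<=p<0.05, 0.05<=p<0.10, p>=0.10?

p-value bracket: p<0.01

n = 112; E_i = n·p_i = [22.40, 44.80, 33.60, 11.20]
χ² = (37−22.40)²/22.40 + (31−44.80)²/44.80 + (28−33.60)²/33.60 + (16−11.20)²/11.20 = 16.7574
df = 3
p-value (upper-tail) = 0.00079
→ bracket: p<0.01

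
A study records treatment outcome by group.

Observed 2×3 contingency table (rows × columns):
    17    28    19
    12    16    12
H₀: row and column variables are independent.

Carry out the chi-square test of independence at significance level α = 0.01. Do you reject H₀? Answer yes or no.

Row totals [64, 40], col totals [29, 44, 31], n=104
χ² = (17−17.85)²/17.85 + (28−27.08)²/27.08 + (19−19.08)²/19.08 + (12−11.15)²/11.15 + (16−16.92)²/16.92 + (12−11.92)²/11.92 = 0.1869
df = 2
p-value (upper-tail) = 0.91077
At α=0.01: p ≥ α → fail to reject H₀

reject H₀: no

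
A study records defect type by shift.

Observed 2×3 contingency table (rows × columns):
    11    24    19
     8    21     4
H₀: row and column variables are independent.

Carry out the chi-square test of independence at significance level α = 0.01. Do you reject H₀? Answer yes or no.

Row totals [54, 33], col totals [19, 45, 23], n=87
χ² = (11−11.79)²/11.79 + (24−27.93)²/27.93 + (19−14.28)²/14.28 + (8−7.21)²/7.21 + (21−17.07)²/17.07 + (4−8.72)²/8.72 = 5.7206
df = 2
p-value (upper-tail) = 0.05725
At α=0.01: p ≥ α → fail to reject H₀

reject H₀: no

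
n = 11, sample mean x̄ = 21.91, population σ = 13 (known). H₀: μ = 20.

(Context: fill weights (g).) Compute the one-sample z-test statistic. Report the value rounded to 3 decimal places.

SE = σ/√n = 13/√11 = 3.9196
z = (x̄−μ₀)/SE = (21.91−20)/3.9196 = 0.4873

test statistic = 0.487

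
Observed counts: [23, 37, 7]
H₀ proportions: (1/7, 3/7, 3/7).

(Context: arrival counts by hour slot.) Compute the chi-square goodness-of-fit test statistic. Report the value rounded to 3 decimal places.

test statistic = 37.652

n = 67; E_i = n·p_i = [9.57, 28.71, 28.71]
χ² = (23−9.57)²/9.57 + (37−28.71)²/28.71 + (7−28.71)²/28.71 = 37.6517
df = 2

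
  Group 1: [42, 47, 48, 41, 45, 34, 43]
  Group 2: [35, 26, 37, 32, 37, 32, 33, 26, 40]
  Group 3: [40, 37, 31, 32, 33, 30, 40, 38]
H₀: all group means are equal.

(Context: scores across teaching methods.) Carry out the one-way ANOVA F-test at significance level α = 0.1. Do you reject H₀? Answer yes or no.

reject H₀: yes

Group means [42.86, 33.11, 35.12], grand mean 36.625
SSB = Σnᵢ(x̄ᵢ−x̄)² = 401.004; SSW = ΣΣ(x−x̄ᵢ)² = 432.621
MSB = 401.004/2 = 200.5020; MSW = 432.621/21 = 20.6010
F = MSB/MSW = 9.7326
df = (2, 21)
p-value (upper-tail) = 0.00102
At α=0.1: p < α → reject H₀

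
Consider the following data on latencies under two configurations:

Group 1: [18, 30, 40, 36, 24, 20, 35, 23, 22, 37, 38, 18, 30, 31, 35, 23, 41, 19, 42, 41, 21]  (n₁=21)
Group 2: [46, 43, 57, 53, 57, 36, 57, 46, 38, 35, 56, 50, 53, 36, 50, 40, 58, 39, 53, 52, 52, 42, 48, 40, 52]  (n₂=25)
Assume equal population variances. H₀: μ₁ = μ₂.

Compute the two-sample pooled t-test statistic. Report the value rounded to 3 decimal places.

test statistic = -7.504

x̄₁=29.714, s₁=8.580, n₁=21
x̄₂=47.560, s₂=7.550, n₂=25
s_p² = [20·8.580² + 24·7.550²]/44 = 64.5556
SE = √(s_p²·(1/21+1/25)) = 2.3783
t = (29.714−47.560)/2.3783 = -7.5036
df = 44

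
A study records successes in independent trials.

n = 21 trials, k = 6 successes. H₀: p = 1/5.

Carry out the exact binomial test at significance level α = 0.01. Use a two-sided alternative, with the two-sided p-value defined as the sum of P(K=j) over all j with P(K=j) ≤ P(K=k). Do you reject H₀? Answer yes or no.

Exact binomial: n=21, k=6, p₀=1/5=0.2000
P(X=j) = C(n,j)·p₀^j·(1−p₀)^(n−j); p = Σ P(X=j) over j with P(X=j) ≤ P(X=6)
p-value (two-sided) = 0.40941
At α=0.01: p ≥ α → fail to reject H₀

reject H₀: no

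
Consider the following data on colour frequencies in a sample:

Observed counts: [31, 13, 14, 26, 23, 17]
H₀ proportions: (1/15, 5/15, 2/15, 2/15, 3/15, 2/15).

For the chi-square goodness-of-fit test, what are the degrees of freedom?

degrees of freedom = 5

df = k − 1 = 6 − 1 = 5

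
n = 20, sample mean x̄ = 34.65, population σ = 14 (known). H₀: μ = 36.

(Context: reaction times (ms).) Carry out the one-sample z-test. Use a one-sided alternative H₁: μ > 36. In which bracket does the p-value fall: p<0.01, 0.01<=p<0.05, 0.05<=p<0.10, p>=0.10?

SE = σ/√n = 14/√20 = 3.1305
z = (x̄−μ₀)/SE = (34.65−36)/3.1305 = -0.4312
p-value (one-sided, H₁ greater) = 0.66685
→ bracket: p>=0.10

p-value bracket: p>=0.10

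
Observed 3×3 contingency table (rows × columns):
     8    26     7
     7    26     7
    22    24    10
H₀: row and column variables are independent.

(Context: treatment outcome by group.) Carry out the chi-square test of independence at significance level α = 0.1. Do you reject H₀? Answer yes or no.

Row totals [41, 40, 56], col totals [37, 76, 24], n=137
χ² = (8−11.07)²/11.07 + (26−22.74)²/22.74 + (7−7.18)²/7.18 + (7−10.80)²/10.80 + (26−22.19)²/22.19 + (7−7.01)²/7.01 + (22−15.12)²/15.12 + (24−31.07)²/31.07 + (10−9.81)²/9.81 = 8.0531
df = 4
p-value (upper-tail) = 0.08965
At α=0.1: p < α → reject H₀

reject H₀: yes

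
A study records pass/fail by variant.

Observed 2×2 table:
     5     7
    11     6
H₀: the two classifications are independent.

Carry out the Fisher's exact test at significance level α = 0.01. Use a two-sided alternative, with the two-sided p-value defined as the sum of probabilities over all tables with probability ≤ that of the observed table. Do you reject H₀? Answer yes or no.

reject H₀: no

Margins: r₁=12, r₂=17, c₁=16, c₂=13, n=29
p_obs = C(12,5)·C(17,11)/C(29,16); sum pmf over tables with pmf ≤ p_obs
p-value (two-sided) = 0.27418
At α=0.01: p ≥ α → fail to reject H₀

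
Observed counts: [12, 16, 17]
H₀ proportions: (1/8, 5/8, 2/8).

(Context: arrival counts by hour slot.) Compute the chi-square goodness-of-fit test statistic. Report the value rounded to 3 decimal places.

n = 45; E_i = n·p_i = [5.62, 28.12, 11.25]
χ² = (12−5.62)²/5.62 + (16−28.12)²/28.12 + (17−11.25)²/11.25 = 15.3911
df = 2

test statistic = 15.391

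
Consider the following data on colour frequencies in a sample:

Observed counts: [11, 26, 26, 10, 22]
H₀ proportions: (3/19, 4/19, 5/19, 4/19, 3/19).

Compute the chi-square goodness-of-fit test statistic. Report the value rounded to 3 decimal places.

test statistic = 11.173

n = 95; E_i = n·p_i = [15.00, 20.00, 25.00, 20.00, 15.00]
χ² = (11−15.00)²/15.00 + (26−20.00)²/20.00 + (26−25.00)²/25.00 + (10−20.00)²/20.00 + (22−15.00)²/15.00 = 11.1733
df = 4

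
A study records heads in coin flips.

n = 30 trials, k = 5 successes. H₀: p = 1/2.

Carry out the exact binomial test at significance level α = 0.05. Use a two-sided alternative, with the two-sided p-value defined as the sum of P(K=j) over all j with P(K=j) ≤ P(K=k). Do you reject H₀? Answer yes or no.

reject H₀: yes

Exact binomial: n=30, k=5, p₀=1/2=0.5000
P(X=j) = C(n,j)·p₀^j·(1−p₀)^(n−j); p = Σ P(X=j) over j with P(X=j) ≤ P(X=5)
p-value (two-sided) = 0.00032
At α=0.05: p < α → reject H₀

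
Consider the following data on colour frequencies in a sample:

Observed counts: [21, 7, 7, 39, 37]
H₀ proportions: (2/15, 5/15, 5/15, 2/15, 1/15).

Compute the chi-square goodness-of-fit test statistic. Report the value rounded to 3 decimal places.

n = 111; E_i = n·p_i = [14.80, 37.00, 37.00, 14.80, 7.40]
χ² = (21−14.80)²/14.80 + (7−37.00)²/37.00 + (7−37.00)²/37.00 + (39−14.80)²/14.80 + (37−7.40)²/7.40 = 209.2162
df = 4

test statistic = 209.216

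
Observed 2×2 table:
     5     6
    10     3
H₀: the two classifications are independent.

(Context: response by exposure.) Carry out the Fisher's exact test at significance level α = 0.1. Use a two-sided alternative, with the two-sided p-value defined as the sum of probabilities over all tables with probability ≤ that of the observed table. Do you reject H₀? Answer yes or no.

Margins: r₁=11, r₂=13, c₁=15, c₂=9, n=24
p_obs = C(11,5)·C(13,10)/C(24,15); sum pmf over tables with pmf ≤ p_obs
p-value (two-sided) = 0.20598
At α=0.1: p ≥ α → fail to reject H₀

reject H₀: no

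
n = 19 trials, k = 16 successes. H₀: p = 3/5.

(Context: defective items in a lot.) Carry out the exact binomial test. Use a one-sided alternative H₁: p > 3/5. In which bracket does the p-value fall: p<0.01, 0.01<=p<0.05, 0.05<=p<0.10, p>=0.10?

p-value bracket: 0.01<=p<0.05

Exact binomial: n=19, k=16, p₀=3/5=0.6000
P(X≥16) from Σ C(n,i)·p₀^i·(1−p₀)^(n−i)
p-value (one-sided, H₁ greater) = 0.02296
→ bracket: 0.01<=p<0.05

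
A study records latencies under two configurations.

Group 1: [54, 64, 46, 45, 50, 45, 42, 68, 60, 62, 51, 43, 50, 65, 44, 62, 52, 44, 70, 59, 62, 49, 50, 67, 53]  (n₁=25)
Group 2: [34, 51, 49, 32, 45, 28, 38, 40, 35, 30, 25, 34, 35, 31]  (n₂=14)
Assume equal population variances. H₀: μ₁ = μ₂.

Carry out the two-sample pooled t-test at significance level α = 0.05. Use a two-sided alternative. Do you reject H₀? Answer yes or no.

reject H₀: yes

x̄₁=54.280, s₁=8.829, n₁=25
x̄₂=36.214, s₂=7.678, n₂=14
s_p² = [24·8.829² + 13·7.678²]/37 = 71.2810
SE = √(s_p²·(1/25+1/14)) = 2.8183
t = (54.280−36.214)/2.8183 = 6.4102
df = 37
p-value (two-sided) = 0.00000
At α=0.05: p < α → reject H₀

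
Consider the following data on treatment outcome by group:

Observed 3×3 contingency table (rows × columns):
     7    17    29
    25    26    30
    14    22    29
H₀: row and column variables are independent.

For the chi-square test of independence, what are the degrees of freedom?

degrees of freedom = 4

df = (r−1)(c−1) = (3−1)·(3−1) = 4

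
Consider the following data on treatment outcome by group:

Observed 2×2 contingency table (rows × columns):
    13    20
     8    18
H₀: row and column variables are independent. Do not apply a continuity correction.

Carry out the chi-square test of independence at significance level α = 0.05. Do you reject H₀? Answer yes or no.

reject H₀: no

Row totals [33, 26], col totals [21, 38], n=59
χ² = (13−11.75)²/11.75 + (20−21.25)²/21.25 + (8−9.25)²/9.25 + (18−16.75)²/16.75 = 0.4719
df = 1
p-value (upper-tail) = 0.49213
At α=0.05: p ≥ α → fail to reject H₀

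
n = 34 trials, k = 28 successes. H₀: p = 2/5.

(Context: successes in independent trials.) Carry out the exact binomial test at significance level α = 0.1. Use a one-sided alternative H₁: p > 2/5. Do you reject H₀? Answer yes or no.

reject H₀: yes

Exact binomial: n=34, k=28, p₀=2/5=0.4000
P(X≥28) from Σ C(n,i)·p₀^i·(1−p₀)^(n−i)
p-value (one-sided, H₁ greater) = 0.00000
At α=0.1: p < α → reject H₀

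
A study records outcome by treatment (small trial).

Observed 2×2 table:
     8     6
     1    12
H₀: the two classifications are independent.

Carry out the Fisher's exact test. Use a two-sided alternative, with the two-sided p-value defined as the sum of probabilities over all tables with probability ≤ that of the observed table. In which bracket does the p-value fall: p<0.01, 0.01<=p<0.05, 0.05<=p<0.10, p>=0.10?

p-value bracket: 0.01<=p<0.05

Margins: r₁=14, r₂=13, c₁=9, c₂=18, n=27
p_obs = C(14,8)·C(13,1)/C(27,9); sum pmf over tables with pmf ≤ p_obs
p-value (two-sided) = 0.01275
→ bracket: 0.01<=p<0.05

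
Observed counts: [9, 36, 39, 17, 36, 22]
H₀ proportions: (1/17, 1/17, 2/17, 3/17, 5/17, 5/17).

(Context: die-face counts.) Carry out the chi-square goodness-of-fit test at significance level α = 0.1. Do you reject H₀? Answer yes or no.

n = 159; E_i = n·p_i = [9.35, 9.35, 18.71, 28.06, 46.76, 46.76]
χ² = (9−9.35)²/9.35 + (36−9.35)²/9.35 + (39−18.71)²/18.71 + (17−28.06)²/28.06 + (36−46.76)²/46.76 + (22−46.76)²/46.76 = 117.9004
df = 5
p-value (upper-tail) = 0.00000
At α=0.1: p < α → reject H₀

reject H₀: yes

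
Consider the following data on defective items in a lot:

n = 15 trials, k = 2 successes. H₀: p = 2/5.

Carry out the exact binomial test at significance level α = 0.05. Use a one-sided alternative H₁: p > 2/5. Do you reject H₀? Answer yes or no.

Exact binomial: n=15, k=2, p₀=2/5=0.4000
P(X≥2) from Σ C(n,i)·p₀^i·(1−p₀)^(n−i)
p-value (one-sided, H₁ greater) = 0.99483
At α=0.05: p ≥ α → fail to reject H₀

reject H₀: no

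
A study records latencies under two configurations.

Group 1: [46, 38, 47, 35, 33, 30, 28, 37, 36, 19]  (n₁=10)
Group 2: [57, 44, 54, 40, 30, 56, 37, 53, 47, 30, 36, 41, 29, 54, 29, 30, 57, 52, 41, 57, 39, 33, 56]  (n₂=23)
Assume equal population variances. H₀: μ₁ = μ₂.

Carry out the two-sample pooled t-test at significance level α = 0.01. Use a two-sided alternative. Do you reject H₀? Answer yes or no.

x̄₁=34.900, s₁=8.252, n₁=10
x̄₂=43.565, s₂=10.608, n₂=23
s_p² = [9·8.252² + 22·10.608²]/31 = 99.6307
SE = √(s_p²·(1/10+1/23)) = 3.7809
t = (34.900−43.565)/3.7809 = -2.2919
df = 31
p-value (two-sided) = 0.02886
At α=0.01: p ≥ α → fail to reject H₀

reject H₀: no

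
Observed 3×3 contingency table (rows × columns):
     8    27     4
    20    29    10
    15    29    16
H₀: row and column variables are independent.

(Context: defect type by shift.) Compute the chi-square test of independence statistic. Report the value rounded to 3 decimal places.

test statistic = 7.575

Row totals [39, 59, 60], col totals [43, 85, 30], n=158
χ² = (8−10.61)²/10.61 + (27−20.98)²/20.98 + (4−7.41)²/7.41 + (20−16.06)²/16.06 + (29−31.74)²/31.74 + (10−11.20)²/11.20 + (15−16.33)²/16.33 + (29−32.28)²/32.28 + (16−11.39)²/11.39 = 7.5749
df = 4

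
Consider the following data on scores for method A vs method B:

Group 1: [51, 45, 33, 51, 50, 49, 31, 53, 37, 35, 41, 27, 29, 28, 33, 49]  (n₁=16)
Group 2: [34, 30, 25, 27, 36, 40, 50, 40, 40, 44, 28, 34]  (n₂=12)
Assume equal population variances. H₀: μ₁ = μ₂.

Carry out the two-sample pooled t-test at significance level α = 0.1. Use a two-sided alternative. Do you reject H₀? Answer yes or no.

x̄₁=40.125, s₁=9.472, n₁=16
x̄₂=35.667, s₂=7.487, n₂=12
s_p² = [15·9.472² + 11·7.487²]/26 = 75.4776
SE = √(s_p²·(1/16+1/12)) = 3.3177
t = (40.125−35.667)/3.3177 = 1.3438
df = 26
p-value (two-sided) = 0.19062
At α=0.1: p ≥ α → fail to reject H₀

reject H₀: no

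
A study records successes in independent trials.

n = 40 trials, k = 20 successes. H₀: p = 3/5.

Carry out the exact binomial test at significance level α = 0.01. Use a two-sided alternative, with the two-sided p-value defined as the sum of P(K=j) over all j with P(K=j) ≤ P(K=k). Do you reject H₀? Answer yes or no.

Exact binomial: n=40, k=20, p₀=3/5=0.6000
P(X=j) = C(n,j)·p₀^j·(1−p₀)^(n−j); p = Σ P(X=j) over j with P(X=j) ≤ P(X=20)
p-value (two-sided) = 0.20072
At α=0.01: p ≥ α → fail to reject H₀

reject H₀: no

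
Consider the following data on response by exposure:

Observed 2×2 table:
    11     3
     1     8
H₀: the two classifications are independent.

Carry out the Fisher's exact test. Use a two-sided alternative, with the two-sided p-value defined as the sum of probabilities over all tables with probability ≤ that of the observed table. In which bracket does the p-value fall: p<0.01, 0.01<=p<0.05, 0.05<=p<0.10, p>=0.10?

Margins: r₁=14, r₂=9, c₁=12, c₂=11, n=23
p_obs = C(14,11)·C(9,1)/C(23,12); sum pmf over tables with pmf ≤ p_obs
p-value (two-sided) = 0.00276
→ bracket: p<0.01

p-value bracket: p<0.01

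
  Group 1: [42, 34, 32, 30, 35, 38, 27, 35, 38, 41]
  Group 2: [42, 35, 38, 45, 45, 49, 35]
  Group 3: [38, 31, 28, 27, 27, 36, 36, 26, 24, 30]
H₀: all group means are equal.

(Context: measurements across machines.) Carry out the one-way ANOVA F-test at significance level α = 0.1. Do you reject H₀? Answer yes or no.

reject H₀: yes

Group means [35.20, 41.29, 30.30], grand mean 34.963
SSB = Σnᵢ(x̄ᵢ−x̄)² = 497.834; SSW = ΣΣ(x−x̄ᵢ)² = 589.129
MSB = 497.834/2 = 248.9172; MSW = 589.129/24 = 24.5470
F = MSB/MSW = 10.1404
df = (2, 24)
p-value (upper-tail) = 0.00064
At α=0.1: p < α → reject H₀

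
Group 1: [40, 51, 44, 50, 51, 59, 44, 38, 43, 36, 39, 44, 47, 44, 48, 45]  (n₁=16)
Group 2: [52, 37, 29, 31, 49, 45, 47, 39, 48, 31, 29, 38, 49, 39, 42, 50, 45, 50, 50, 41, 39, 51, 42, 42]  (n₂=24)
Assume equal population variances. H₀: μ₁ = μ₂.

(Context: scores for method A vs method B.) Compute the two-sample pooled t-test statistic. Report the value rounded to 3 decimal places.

test statistic = 1.341

x̄₁=45.188, s₁=5.799, n₁=16
x̄₂=42.292, s₂=7.214, n₂=24
s_p² = [15·5.799² + 23·7.214²]/38 = 44.7736
SE = √(s_p²·(1/16+1/24)) = 2.1596
t = (45.188−42.292)/2.1596 = 1.3409
df = 38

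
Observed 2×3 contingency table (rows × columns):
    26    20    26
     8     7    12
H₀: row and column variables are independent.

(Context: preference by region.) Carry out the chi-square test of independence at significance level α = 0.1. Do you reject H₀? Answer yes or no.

reject H₀: no

Row totals [72, 27], col totals [34, 27, 38], n=99
χ² = (26−24.73)²/24.73 + (20−19.64)²/19.64 + (26−27.64)²/27.64 + (8−9.27)²/9.27 + (7−7.36)²/7.36 + (12−10.36)²/10.36 = 0.6202
df = 2
p-value (upper-tail) = 0.73339
At α=0.1: p ≥ α → fail to reject H₀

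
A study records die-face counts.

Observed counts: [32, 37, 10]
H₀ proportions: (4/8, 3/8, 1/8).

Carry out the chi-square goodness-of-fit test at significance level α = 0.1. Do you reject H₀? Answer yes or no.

n = 79; E_i = n·p_i = [39.50, 29.62, 9.88]
χ² = (32−39.50)²/39.50 + (37−29.62)²/29.62 + (10−9.88)²/9.88 = 3.2616
df = 2
p-value (upper-tail) = 0.19577
At α=0.1: p ≥ α → fail to reject H₀

reject H₀: no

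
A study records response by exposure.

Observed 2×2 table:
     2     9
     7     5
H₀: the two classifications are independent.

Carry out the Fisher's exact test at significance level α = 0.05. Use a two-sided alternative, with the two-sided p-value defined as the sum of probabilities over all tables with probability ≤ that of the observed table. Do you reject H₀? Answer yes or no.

Margins: r₁=11, r₂=12, c₁=9, c₂=14, n=23
p_obs = C(11,2)·C(12,7)/C(23,9); sum pmf over tables with pmf ≤ p_obs
p-value (two-sided) = 0.08938
At α=0.05: p ≥ α → fail to reject H₀

reject H₀: no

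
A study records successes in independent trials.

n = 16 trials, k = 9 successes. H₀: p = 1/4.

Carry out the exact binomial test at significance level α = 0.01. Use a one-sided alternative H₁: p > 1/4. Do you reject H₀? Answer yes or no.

Exact binomial: n=16, k=9, p₀=1/4=0.2500
P(X≥9) from Σ C(n,i)·p₀^i·(1−p₀)^(n−i)
p-value (one-sided, H₁ greater) = 0.00747
At α=0.01: p < α → reject H₀

reject H₀: yes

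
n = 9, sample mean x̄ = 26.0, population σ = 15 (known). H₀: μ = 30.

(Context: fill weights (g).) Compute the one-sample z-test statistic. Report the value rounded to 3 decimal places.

test statistic = -0.800

SE = σ/√n = 15/√9 = 5.0000
z = (x̄−μ₀)/SE = (26.0−30)/5.0000 = -0.8000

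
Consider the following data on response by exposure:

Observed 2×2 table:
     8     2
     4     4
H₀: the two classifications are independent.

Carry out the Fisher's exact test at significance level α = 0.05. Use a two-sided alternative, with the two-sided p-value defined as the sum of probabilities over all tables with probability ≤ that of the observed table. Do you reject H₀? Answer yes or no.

Margins: r₁=10, r₂=8, c₁=12, c₂=6, n=18
p_obs = C(10,8)·C(8,4)/C(18,12); sum pmf over tables with pmf ≤ p_obs
p-value (two-sided) = 0.32127
At α=0.05: p ≥ α → fail to reject H₀

reject H₀: no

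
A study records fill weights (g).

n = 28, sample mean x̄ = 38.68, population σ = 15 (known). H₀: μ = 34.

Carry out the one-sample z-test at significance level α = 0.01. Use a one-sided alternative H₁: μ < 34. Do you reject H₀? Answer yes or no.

reject H₀: no

SE = σ/√n = 15/√28 = 2.8347
z = (x̄−μ₀)/SE = (38.68−34)/2.8347 = 1.6509
p-value (one-sided, H₁ less) = 0.95063
At α=0.01: p ≥ α → fail to reject H₀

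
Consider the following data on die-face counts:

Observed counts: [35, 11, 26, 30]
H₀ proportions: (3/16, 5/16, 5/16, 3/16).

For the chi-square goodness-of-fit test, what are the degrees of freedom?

df = k − 1 = 4 − 1 = 3

degrees of freedom = 3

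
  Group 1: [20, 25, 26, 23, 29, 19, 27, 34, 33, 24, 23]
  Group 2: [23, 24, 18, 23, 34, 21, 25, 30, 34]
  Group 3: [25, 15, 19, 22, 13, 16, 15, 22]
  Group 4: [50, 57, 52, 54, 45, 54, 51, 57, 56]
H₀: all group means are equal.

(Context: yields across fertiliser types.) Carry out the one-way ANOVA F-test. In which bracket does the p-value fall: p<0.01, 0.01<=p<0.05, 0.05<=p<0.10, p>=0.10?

p-value bracket: p<0.01

Group means [25.73, 25.78, 18.38, 52.89], grand mean 30.757
SSB = Σnᵢ(x̄ᵢ−x̄)² = 6136.310; SSW = ΣΣ(x−x̄ᵢ)² = 734.501
MSB = 6136.310/3 = 2045.4365; MSW = 734.501/33 = 22.2576
F = MSB/MSW = 91.8983
df = (3, 33)
p-value (upper-tail) = 0.00000
→ bracket: p<0.01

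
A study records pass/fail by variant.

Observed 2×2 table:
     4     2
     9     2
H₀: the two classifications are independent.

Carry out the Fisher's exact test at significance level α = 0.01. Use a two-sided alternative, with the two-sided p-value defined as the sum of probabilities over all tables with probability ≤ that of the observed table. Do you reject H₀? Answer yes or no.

reject H₀: no

Margins: r₁=6, r₂=11, c₁=13, c₂=4, n=17
p_obs = C(6,4)·C(11,9)/C(17,13); sum pmf over tables with pmf ≤ p_obs
p-value (two-sided) = 0.58403
At α=0.01: p ≥ α → fail to reject H₀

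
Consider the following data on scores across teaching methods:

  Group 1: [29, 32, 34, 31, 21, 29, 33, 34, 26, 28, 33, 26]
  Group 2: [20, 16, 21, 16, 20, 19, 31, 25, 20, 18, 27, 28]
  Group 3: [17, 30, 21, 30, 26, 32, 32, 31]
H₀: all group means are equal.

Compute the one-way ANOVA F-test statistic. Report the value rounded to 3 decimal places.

test statistic = 8.723

Group means [29.67, 21.75, 27.38], grand mean 26.125
SSB = Σnᵢ(x̄ᵢ−x̄)² = 392.708; SSW = ΣΣ(x−x̄ᵢ)² = 652.792
MSB = 392.708/2 = 196.3542; MSW = 652.792/29 = 22.5101
F = MSB/MSW = 8.7230
df = (2, 29)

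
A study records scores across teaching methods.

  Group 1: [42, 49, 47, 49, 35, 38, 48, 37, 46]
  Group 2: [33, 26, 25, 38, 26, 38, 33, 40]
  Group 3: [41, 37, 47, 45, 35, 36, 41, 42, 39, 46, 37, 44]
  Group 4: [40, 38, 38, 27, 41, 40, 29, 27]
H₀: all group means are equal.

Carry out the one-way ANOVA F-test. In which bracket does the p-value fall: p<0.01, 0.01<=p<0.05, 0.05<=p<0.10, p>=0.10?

p-value bracket: p<0.01

Group means [43.44, 32.38, 40.83, 35.00], grand mean 38.378
SSB = Σnᵢ(x̄ᵢ−x̄)² = 682.939; SSW = ΣΣ(x−x̄ᵢ)² = 955.764
MSB = 682.939/3 = 227.6463; MSW = 955.764/33 = 28.9625
F = MSB/MSW = 7.8600
df = (3, 33)
p-value (upper-tail) = 0.00043
→ bracket: p<0.01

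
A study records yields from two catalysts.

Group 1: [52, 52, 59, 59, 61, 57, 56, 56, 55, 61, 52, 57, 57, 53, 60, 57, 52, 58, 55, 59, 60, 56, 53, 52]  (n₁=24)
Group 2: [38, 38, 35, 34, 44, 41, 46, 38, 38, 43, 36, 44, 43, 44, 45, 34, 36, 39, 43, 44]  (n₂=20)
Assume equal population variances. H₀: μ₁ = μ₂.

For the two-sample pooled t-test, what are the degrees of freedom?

degrees of freedom = 42

df = n₁ + n₂ − 2 = 24 + 20 − 2 = 42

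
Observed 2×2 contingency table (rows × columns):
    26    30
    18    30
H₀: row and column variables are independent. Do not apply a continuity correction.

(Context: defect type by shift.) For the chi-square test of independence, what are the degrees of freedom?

df = (r−1)(c−1) = (2−1)·(2−1) = 1

degrees of freedom = 1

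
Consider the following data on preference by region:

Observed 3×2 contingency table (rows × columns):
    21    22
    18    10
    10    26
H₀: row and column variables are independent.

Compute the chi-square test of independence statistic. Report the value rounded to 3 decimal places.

Row totals [43, 28, 36], col totals [49, 58], n=107
χ² = (21−19.69)²/19.69 + (22−23.31)²/23.31 + (18−12.82)²/12.82 + (10−15.18)²/15.18 + (10−16.49)²/16.49 + (26−19.51)²/19.51 = 8.7248
df = 2

test statistic = 8.725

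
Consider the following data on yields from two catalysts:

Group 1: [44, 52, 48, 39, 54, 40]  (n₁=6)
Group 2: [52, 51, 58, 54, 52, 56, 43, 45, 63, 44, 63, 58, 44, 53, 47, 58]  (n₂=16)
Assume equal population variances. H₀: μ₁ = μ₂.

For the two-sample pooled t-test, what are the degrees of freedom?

df = n₁ + n₂ − 2 = 6 + 16 − 2 = 20

degrees of freedom = 20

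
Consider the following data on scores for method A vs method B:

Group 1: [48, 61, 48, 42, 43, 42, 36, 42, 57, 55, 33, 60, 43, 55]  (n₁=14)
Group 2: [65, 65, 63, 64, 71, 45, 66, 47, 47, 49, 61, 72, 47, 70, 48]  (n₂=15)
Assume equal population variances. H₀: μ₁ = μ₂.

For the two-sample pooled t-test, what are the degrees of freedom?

df = n₁ + n₂ − 2 = 14 + 15 − 2 = 27

degrees of freedom = 27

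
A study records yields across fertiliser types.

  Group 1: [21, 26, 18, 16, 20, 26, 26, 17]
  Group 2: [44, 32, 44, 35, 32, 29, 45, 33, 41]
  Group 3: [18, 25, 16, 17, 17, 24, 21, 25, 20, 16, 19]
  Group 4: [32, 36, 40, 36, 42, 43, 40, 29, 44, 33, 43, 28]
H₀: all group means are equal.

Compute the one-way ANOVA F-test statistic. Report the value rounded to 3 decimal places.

Group means [21.25, 37.22, 19.82, 37.17], grand mean 29.225
SSB = Σnᵢ(x̄ᵢ−x̄)² = 2814.616; SSW = ΣΣ(x−x̄ᵢ)² = 910.359
MSB = 2814.616/3 = 938.2055; MSW = 910.359/36 = 25.2877
F = MSB/MSW = 37.1012
df = (3, 36)

test statistic = 37.101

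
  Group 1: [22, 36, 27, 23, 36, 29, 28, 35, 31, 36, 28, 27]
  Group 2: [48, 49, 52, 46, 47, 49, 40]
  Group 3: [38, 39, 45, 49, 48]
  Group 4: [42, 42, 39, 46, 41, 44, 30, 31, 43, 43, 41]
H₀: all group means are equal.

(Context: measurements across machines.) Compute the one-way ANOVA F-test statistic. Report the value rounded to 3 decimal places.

test statistic = 23.101

Group means [29.83, 47.29, 43.80, 40.18], grand mean 38.571
SSB = Σnᵢ(x̄ᵢ−x̄)² = 1613.040; SSW = ΣΣ(x−x̄ᵢ)² = 721.532
MSB = 1613.040/3 = 537.6799; MSW = 721.532/31 = 23.2752
F = MSB/MSW = 23.1010
df = (3, 31)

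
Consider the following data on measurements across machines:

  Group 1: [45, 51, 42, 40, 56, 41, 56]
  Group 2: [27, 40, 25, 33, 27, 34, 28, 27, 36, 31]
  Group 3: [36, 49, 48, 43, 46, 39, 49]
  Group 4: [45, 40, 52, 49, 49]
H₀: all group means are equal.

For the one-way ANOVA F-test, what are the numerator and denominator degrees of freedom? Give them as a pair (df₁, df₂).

degrees of freedom = [3, 25]

k = 4 groups, N = 29 total
df = (k−1, N−k) = (4−1, 29−4) = (3, 25)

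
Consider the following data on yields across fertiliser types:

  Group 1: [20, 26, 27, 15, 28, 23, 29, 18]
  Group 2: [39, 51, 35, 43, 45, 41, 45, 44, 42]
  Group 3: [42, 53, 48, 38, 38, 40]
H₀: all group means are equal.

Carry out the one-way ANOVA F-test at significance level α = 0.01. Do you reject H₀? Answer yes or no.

reject H₀: yes

Group means [23.25, 42.78, 43.17], grand mean 36.087
SSB = Σnᵢ(x̄ᵢ−x̄)² = 2021.937; SSW = ΣΣ(x−x̄ᵢ)² = 525.889
MSB = 2021.937/2 = 1010.9686; MSW = 525.889/20 = 26.2944
F = MSB/MSW = 38.4480
df = (2, 20)
p-value (upper-tail) = 0.00000
At α=0.01: p < α → reject H₀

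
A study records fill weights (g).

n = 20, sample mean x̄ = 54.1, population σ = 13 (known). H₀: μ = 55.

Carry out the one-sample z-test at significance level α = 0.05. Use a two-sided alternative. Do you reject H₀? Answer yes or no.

reject H₀: no

SE = σ/√n = 13/√20 = 2.9069
z = (x̄−μ₀)/SE = (54.1−55)/2.9069 = -0.3096
p-value (two-sided) = 0.75686
At α=0.05: p ≥ α → fail to reject H₀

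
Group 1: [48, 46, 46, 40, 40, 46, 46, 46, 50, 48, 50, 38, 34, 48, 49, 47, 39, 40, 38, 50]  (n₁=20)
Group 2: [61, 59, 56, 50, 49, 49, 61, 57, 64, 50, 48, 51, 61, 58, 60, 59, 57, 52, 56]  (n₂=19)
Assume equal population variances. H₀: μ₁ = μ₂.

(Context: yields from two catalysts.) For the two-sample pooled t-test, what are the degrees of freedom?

df = n₁ + n₂ − 2 = 20 + 19 − 2 = 37

degrees of freedom = 37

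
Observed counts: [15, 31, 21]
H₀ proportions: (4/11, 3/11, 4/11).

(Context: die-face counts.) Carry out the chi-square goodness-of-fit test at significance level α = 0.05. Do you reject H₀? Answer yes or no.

n = 67; E_i = n·p_i = [24.36, 18.27, 24.36]
χ² = (15−24.36)²/24.36 + (31−18.27)²/18.27 + (21−24.36)²/24.36 = 12.9279
df = 2
p-value (upper-tail) = 0.00156
At α=0.05: p < α → reject H₀

reject H₀: yes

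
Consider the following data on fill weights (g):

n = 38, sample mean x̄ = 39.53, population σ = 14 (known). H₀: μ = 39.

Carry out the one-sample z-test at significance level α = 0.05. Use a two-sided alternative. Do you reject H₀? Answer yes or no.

reject H₀: no

SE = σ/√n = 14/√38 = 2.2711
z = (x̄−μ₀)/SE = (39.53−39)/2.2711 = 0.2334
p-value (two-sided) = 0.81548
At α=0.05: p ≥ α → fail to reject H₀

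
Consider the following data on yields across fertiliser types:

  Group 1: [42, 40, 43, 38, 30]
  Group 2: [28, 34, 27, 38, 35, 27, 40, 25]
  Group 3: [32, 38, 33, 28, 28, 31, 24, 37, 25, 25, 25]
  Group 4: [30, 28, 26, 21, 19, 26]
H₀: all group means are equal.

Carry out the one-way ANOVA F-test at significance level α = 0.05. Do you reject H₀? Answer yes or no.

reject H₀: yes

Group means [38.60, 31.75, 29.64, 25.00], grand mean 30.767
SSB = Σnᵢ(x̄ᵢ−x̄)² = 528.121; SSW = ΣΣ(x−x̄ᵢ)² = 667.245
MSB = 528.121/3 = 176.0404; MSW = 667.245/26 = 25.6633
F = MSB/MSW = 6.8596
df = (3, 26)
p-value (upper-tail) = 0.00148
At α=0.05: p < α → reject H₀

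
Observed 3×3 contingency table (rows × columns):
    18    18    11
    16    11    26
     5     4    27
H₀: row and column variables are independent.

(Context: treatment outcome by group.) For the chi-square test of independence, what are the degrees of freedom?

degrees of freedom = 4

df = (r−1)(c−1) = (3−1)·(3−1) = 4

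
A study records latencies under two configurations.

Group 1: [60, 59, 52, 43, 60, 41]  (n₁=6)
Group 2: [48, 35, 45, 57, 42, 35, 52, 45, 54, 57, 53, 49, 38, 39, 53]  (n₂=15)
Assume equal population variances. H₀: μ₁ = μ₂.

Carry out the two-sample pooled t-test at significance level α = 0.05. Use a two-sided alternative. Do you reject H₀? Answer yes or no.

x̄₁=52.500, s₁=8.689, n₁=6
x̄₂=46.800, s₂=7.636, n₂=15
s_p² = [5·8.689² + 14·7.636²]/19 = 62.8368
SE = √(s_p²·(1/6+1/15)) = 3.8291
t = (52.500−46.800)/3.8291 = 1.4886
df = 19
p-value (two-sided) = 0.15300
At α=0.05: p ≥ α → fail to reject H₀

reject H₀: no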